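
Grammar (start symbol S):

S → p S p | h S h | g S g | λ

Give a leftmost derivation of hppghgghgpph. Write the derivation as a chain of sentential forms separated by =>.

S => hSh => hpSph => hppSpph => hppgSgpph => hppghShgpph => hppghgSghgpph => hppghgghgpph

S => hSh   [S → h S h]
hSh => hpSph   [S → p S p]
hpSph => hppSpph   [S → p S p]
hppSpph => hppgSgpph   [S → g S g]
hppgSgpph => hppghShgpph   [S → h S h]
hppghShgpph => hppghgSghgpph   [S → g S g]
hppghgSghgpph => hppghgghgpph   [S → λ]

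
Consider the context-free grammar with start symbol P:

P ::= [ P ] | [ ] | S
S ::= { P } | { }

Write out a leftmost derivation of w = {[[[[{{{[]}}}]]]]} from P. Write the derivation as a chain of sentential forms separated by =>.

P => S => {P} => {[P]} => {[[P]]} => {[[[P]]]} => {[[[[P]]]]} => {[[[[S]]]]} => {[[[[{P}]]]]} => {[[[[{S}]]]]} => {[[[[{{P}}]]]]} => {[[[[{{S}}]]]]} => {[[[[{{{P}}}]]]]} => {[[[[{{{[]}}}]]]]}

P => S   [P ::= S]
S => {P}   [S ::= { P }]
{P} => {[P]}   [P ::= [ P ]]
{[P]} => {[[P]]}   [P ::= [ P ]]
{[[P]]} => {[[[P]]]}   [P ::= [ P ]]
{[[[P]]]} => {[[[[P]]]]}   [P ::= [ P ]]
{[[[[P]]]]} => {[[[[S]]]]}   [P ::= S]
{[[[[S]]]]} => {[[[[{P}]]]]}   [S ::= { P }]
{[[[[{P}]]]]} => {[[[[{S}]]]]}   [P ::= S]
{[[[[{S}]]]]} => {[[[[{{P}}]]]]}   [S ::= { P }]
{[[[[{{P}}]]]]} => {[[[[{{S}}]]]]}   [P ::= S]
{[[[[{{S}}]]]]} => {[[[[{{{P}}}]]]]}   [S ::= { P }]
{[[[[{{{P}}}]]]]} => {[[[[{{{[]}}}]]]]}   [P ::= [ ]]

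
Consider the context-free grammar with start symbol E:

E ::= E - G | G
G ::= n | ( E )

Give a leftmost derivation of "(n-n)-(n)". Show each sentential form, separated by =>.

E=>E-G=>G-G=>(E)-G=>(E-G)-G=>(G-G)-G=>(n-G)-G=>(n-n)-G=>(n-n)-(E)=>(n-n)-(G)=>(n-n)-(n)

E => E-G   [E ::= E - G]
E-G => G-G   [E ::= G]
G-G => (E)-G   [G ::= ( E )]
(E)-G => (E-G)-G   [E ::= E - G]
(E-G)-G => (G-G)-G   [E ::= G]
(G-G)-G => (n-G)-G   [G ::= n]
(n-G)-G => (n-n)-G   [G ::= n]
(n-n)-G => (n-n)-(E)   [G ::= ( E )]
(n-n)-(E) => (n-n)-(G)   [E ::= G]
(n-n)-(G) => (n-n)-(n)   [G ::= n]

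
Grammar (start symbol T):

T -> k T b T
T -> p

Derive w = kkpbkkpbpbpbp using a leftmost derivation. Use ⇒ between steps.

T ⇒ kTbT ⇒ kkTbTbT ⇒ kkpbTbT ⇒ kkpbkTbTbT ⇒ kkpbkkTbTbTbT ⇒ kkpbkkpbTbTbT ⇒ kkpbkkpbpbTbT ⇒ kkpbkkpbpbpbT ⇒ kkpbkkpbpbpbp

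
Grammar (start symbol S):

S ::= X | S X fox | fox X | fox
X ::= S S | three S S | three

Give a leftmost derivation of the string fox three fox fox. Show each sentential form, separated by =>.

S => fox X   [S ::= fox X]
fox X => fox S S   [X ::= S S]
fox S S => fox X S   [S ::= X]
fox X S => fox S S S   [X ::= S S]
fox S S S => fox X S S   [S ::= X]
fox X S S => fox three S S   [X ::= three]
fox three S S => fox three fox S   [S ::= fox]
fox three fox S => fox three fox fox   [S ::= fox]

S => fox X => fox S S => fox X S => fox S S S => fox X S S => fox three S S => fox three fox S => fox three fox fox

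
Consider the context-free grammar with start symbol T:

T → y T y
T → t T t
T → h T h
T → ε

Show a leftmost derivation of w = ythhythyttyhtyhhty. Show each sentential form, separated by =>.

T => yTy => ytTty => ythThty => ythhThhty => ythhyTyhhty => ythhytTtyhhty => ythhythThtyhhty => ythhythyTyhtyhhty => ythhythytTtyhtyhhty => ythhythyttyhtyhhty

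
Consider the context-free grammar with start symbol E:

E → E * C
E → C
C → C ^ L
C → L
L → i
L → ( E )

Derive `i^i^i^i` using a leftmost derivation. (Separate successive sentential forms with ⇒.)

E ⇒ C ⇒ C^L ⇒ C^L^L ⇒ C^L^L^L ⇒ L^L^L^L ⇒ i^L^L^L ⇒ i^i^L^L ⇒ i^i^i^L ⇒ i^i^i^i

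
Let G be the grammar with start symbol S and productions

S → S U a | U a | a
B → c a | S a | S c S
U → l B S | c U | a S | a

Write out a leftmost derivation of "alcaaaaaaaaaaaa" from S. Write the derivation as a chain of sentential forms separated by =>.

S => SUa => aUa => alBSa => alcaSa => alcaSUaa => alcaaUaa => alcaaaSaa => alcaaaSUaaa => alcaaaSUaUaaa => alcaaaSUaUaUaaa => alcaaaaUaUaUaaa => alcaaaaaaUaUaaa => alcaaaaaaaaUaaa => alcaaaaaaaaaaaa

S => SUa   [S → S U a]
SUa => aUa   [S → a]
aUa => alBSa   [U → l B S]
alBSa => alcaSa   [B → c a]
alcaSa => alcaSUaa   [S → S U a]
alcaSUaa => alcaaUaa   [S → a]
alcaaUaa => alcaaaSaa   [U → a S]
alcaaaSaa => alcaaaSUaaa   [S → S U a]
alcaaaSUaaa => alcaaaSUaUaaa   [S → S U a]
alcaaaSUaUaaa => alcaaaSUaUaUaaa   [S → S U a]
alcaaaSUaUaUaaa => alcaaaaUaUaUaaa   [S → a]
alcaaaaUaUaUaaa => alcaaaaaaUaUaaa   [U → a]
alcaaaaaaUaUaaa => alcaaaaaaaaUaaa   [U → a]
alcaaaaaaaaUaaa => alcaaaaaaaaaaaa   [U → a]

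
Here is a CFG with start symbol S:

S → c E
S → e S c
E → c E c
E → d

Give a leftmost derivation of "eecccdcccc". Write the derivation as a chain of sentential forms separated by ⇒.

S ⇒ eSc ⇒ eeScc ⇒ eecEcc ⇒ eeccEccc ⇒ eecccEcccc ⇒ eecccdcccc

S ⇒ eSc   [S → e S c]
eSc ⇒ eeScc   [S → e S c]
eeScc ⇒ eecEcc   [S → c E]
eecEcc ⇒ eeccEccc   [E → c E c]
eeccEccc ⇒ eecccEcccc   [E → c E c]
eecccEcccc ⇒ eecccdcccc   [E → d]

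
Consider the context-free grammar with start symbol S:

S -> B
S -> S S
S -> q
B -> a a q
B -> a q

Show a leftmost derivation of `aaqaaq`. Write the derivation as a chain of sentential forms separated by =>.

S => SS   [S -> S S]
SS => BS   [S -> B]
BS => aaqS   [B -> a a q]
aaqS => aaqB   [S -> B]
aaqB => aaqaaq   [B -> a a q]

S => SS => BS => aaqS => aaqB => aaqaaq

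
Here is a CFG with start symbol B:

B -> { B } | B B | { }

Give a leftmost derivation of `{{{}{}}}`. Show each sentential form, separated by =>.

B => {B} => {{B}} => {{BB}} => {{{}B}} => {{{}{}}}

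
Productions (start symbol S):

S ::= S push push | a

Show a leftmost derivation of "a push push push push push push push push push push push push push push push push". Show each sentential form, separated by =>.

S => S push push   [S ::= S push push]
S push push => S push push push push   [S ::= S push push]
S push push push push => S push push push push push push   [S ::= S push push]
S push push push push push push => S push push push push push push push push   [S ::= S push push]
S push push push push push push push push => S push push push push push push push push push push   [S ::= S push push]
S push push push push push push push push push push => S push push push push push push push push push push push push   [S ::= S push push]
S push push push push push push push push push push push push => S push push push push push push push push push push push push push push   [S ::= S push push]
S push push push push push push push push push push push push push push => S push push push push push push push push push push push push push push push push   [S ::= S push push]
S push push push push push push push push push push push push push push push push => a push push push push push push push push push push push push push push push push   [S ::= a]

S => S push push => S push push push push => S push push push push push push => S push push push push push push push push => S push push push push push push push push push push => S push push push push push push push push push push push push => S push push push push push push push push push push push push push push => S push push push push push push push push push push push push push push push push => a push push push push push push push push push push push push push push push push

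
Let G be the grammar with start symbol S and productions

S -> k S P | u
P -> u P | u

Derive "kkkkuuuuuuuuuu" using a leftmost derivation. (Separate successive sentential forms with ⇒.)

S ⇒ kSP   [S -> k S P]
kSP ⇒ kkSPP   [S -> k S P]
kkSPP ⇒ kkkSPPP   [S -> k S P]
kkkSPPP ⇒ kkkkSPPPP   [S -> k S P]
kkkkSPPPP ⇒ kkkkuPPPP   [S -> u]
kkkkuPPPP ⇒ kkkkuuPPPP   [P -> u P]
kkkkuuPPPP ⇒ kkkkuuuPPPP   [P -> u P]
kkkkuuuPPPP ⇒ kkkkuuuuPPP   [P -> u]
kkkkuuuuPPP ⇒ kkkkuuuuuPPP   [P -> u P]
kkkkuuuuuPPP ⇒ kkkkuuuuuuPPP   [P -> u P]
kkkkuuuuuuPPP ⇒ kkkkuuuuuuuPP   [P -> u]
kkkkuuuuuuuPP ⇒ kkkkuuuuuuuuP   [P -> u]
kkkkuuuuuuuuP ⇒ kkkkuuuuuuuuuP   [P -> u P]
kkkkuuuuuuuuuP ⇒ kkkkuuuuuuuuuu   [P -> u]

S ⇒ kSP ⇒ kkSPP ⇒ kkkSPPP ⇒ kkkkSPPPP ⇒ kkkkuPPPP ⇒ kkkkuuPPPP ⇒ kkkkuuuPPPP ⇒ kkkkuuuuPPP ⇒ kkkkuuuuuPPP ⇒ kkkkuuuuuuPPP ⇒ kkkkuuuuuuuPP ⇒ kkkkuuuuuuuuP ⇒ kkkkuuuuuuuuuP ⇒ kkkkuuuuuuuuuu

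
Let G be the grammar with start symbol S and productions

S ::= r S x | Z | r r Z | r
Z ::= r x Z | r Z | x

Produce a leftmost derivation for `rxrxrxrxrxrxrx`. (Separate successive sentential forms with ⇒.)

S ⇒ Z   [S ::= Z]
Z ⇒ rxZ   [Z ::= r x Z]
rxZ ⇒ rxrxZ   [Z ::= r x Z]
rxrxZ ⇒ rxrxrxZ   [Z ::= r x Z]
rxrxrxZ ⇒ rxrxrxrxZ   [Z ::= r x Z]
rxrxrxrxZ ⇒ rxrxrxrxrxZ   [Z ::= r x Z]
rxrxrxrxrxZ ⇒ rxrxrxrxrxrxZ   [Z ::= r x Z]
rxrxrxrxrxrxZ ⇒ rxrxrxrxrxrxrZ   [Z ::= r Z]
rxrxrxrxrxrxrZ ⇒ rxrxrxrxrxrxrx   [Z ::= x]

S⇒Z⇒rxZ⇒rxrxZ⇒rxrxrxZ⇒rxrxrxrxZ⇒rxrxrxrxrxZ⇒rxrxrxrxrxrxZ⇒rxrxrxrxrxrxrZ⇒rxrxrxrxrxrxrx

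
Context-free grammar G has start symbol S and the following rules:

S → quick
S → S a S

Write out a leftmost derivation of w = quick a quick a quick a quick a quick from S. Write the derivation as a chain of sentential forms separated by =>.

S => S a S => S a S a S => S a S a S a S => quick a S a S a S => quick a S a S a S a S => quick a quick a S a S a S => quick a quick a quick a S a S => quick a quick a quick a quick a S => quick a quick a quick a quick a quick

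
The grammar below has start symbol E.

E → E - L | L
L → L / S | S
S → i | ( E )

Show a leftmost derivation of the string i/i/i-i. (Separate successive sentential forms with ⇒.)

E ⇒ E-L ⇒ L-L ⇒ L/S-L ⇒ L/S/S-L ⇒ S/S/S-L ⇒ i/S/S-L ⇒ i/i/S-L ⇒ i/i/i-L ⇒ i/i/i-S ⇒ i/i/i-i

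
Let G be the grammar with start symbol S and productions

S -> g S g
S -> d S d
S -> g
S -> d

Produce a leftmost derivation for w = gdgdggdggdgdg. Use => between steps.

S=>gSg=>gdSdg=>gdgSgdg=>gdgdSdgdg=>gdgdgSgdgdg=>gdgdggSggdgdg=>gdgdggdggdgdg

S => gSg   [S -> g S g]
gSg => gdSdg   [S -> d S d]
gdSdg => gdgSgdg   [S -> g S g]
gdgSgdg => gdgdSdgdg   [S -> d S d]
gdgdSdgdg => gdgdgSgdgdg   [S -> g S g]
gdgdgSgdgdg => gdgdggSggdgdg   [S -> g S g]
gdgdggSggdgdg => gdgdggdggdgdg   [S -> d]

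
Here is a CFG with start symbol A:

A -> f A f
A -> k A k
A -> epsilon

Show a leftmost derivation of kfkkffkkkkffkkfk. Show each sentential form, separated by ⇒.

A⇒kAk⇒kfAfk⇒kfkAkfk⇒kfkkAkkfk⇒kfkkfAfkkfk⇒kfkkffAffkkfk⇒kfkkffkAkffkkfk⇒kfkkffkkAkkffkkfk⇒kfkkffkkkkffkkfk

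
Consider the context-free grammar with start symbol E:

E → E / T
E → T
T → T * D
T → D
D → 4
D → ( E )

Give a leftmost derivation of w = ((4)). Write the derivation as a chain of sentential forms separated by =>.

E => T => D => (E) => (T) => (D) => ((E)) => ((T)) => ((D)) => ((4))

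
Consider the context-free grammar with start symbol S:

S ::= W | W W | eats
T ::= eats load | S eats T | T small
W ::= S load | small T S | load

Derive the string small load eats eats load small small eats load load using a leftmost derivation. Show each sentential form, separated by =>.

S => W W => small T S W => small S eats T S W => small W eats T S W => small load eats T S W => small load eats T small S W => small load eats T small small S W => small load eats eats load small small S W => small load eats eats load small small eats W => small load eats eats load small small eats S load => small load eats eats load small small eats W load => small load eats eats load small small eats load load

S => W W   [S ::= W W]
W W => small T S W   [W ::= small T S]
small T S W => small S eats T S W   [T ::= S eats T]
small S eats T S W => small W eats T S W   [S ::= W]
small W eats T S W => small load eats T S W   [W ::= load]
small load eats T S W => small load eats T small S W   [T ::= T small]
small load eats T small S W => small load eats T small small S W   [T ::= T small]
small load eats T small small S W => small load eats eats load small small S W   [T ::= eats load]
small load eats eats load small small S W => small load eats eats load small small eats W   [S ::= eats]
small load eats eats load small small eats W => small load eats eats load small small eats S load   [W ::= S load]
small load eats eats load small small eats S load => small load eats eats load small small eats W load   [S ::= W]
small load eats eats load small small eats W load => small load eats eats load small small eats load load   [W ::= load]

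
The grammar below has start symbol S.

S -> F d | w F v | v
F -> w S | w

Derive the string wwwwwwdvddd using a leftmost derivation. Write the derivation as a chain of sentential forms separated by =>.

S => Fd => wSd => wFdd => wwSdd => wwFddd => wwwSddd => wwwwFvddd => wwwwwSvddd => wwwwwFdvddd => wwwwwwdvddd

S => Fd   [S -> F d]
Fd => wSd   [F -> w S]
wSd => wFdd   [S -> F d]
wFdd => wwSdd   [F -> w S]
wwSdd => wwFddd   [S -> F d]
wwFddd => wwwSddd   [F -> w S]
wwwSddd => wwwwFvddd   [S -> w F v]
wwwwFvddd => wwwwwSvddd   [F -> w S]
wwwwwSvddd => wwwwwFdvddd   [S -> F d]
wwwwwFdvddd => wwwwwwdvddd   [F -> w]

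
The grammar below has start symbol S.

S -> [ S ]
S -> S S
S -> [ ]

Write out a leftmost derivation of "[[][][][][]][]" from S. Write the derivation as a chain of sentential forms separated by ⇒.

S⇒SS⇒[S]S⇒[SS]S⇒[SSS]S⇒[SSSS]S⇒[SSSSS]S⇒[[]SSSS]S⇒[[][]SSS]S⇒[[][][]SS]S⇒[[][][][]S]S⇒[[][][][][]]S⇒[[][][][][]][]

S ⇒ SS   [S -> S S]
SS ⇒ [S]S   [S -> [ S ]]
[S]S ⇒ [SS]S   [S -> S S]
[SS]S ⇒ [SSS]S   [S -> S S]
[SSS]S ⇒ [SSSS]S   [S -> S S]
[SSSS]S ⇒ [SSSSS]S   [S -> S S]
[SSSSS]S ⇒ [[]SSSS]S   [S -> [ ]]
[[]SSSS]S ⇒ [[][]SSS]S   [S -> [ ]]
[[][]SSS]S ⇒ [[][][]SS]S   [S -> [ ]]
[[][][]SS]S ⇒ [[][][][]S]S   [S -> [ ]]
[[][][][]S]S ⇒ [[][][][][]]S   [S -> [ ]]
[[][][][][]]S ⇒ [[][][][][]][]   [S -> [ ]]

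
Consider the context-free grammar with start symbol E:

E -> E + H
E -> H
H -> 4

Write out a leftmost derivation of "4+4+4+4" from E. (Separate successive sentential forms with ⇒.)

E ⇒ E+H ⇒ E+H+H ⇒ E+H+H+H ⇒ H+H+H+H ⇒ 4+H+H+H ⇒ 4+4+H+H ⇒ 4+4+4+H ⇒ 4+4+4+4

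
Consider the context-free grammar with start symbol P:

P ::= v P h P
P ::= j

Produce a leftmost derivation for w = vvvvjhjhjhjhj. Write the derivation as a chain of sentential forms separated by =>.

P=>vPhP=>vvPhPhP=>vvvPhPhPhP=>vvvvPhPhPhPhP=>vvvvjhPhPhPhP=>vvvvjhjhPhPhP=>vvvvjhjhjhPhP=>vvvvjhjhjhjhP=>vvvvjhjhjhjhj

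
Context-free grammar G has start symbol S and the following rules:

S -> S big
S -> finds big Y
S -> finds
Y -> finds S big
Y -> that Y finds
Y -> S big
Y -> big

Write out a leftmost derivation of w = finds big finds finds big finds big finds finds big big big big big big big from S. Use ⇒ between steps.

S ⇒ finds big Y ⇒ finds big finds S big ⇒ finds big finds finds big Y big ⇒ finds big finds finds big S big big ⇒ finds big finds finds big S big big big ⇒ finds big finds finds big S big big big big ⇒ finds big finds finds big S big big big big big ⇒ finds big finds finds big finds big Y big big big big big ⇒ finds big finds finds big finds big finds S big big big big big big ⇒ finds big finds finds big finds big finds S big big big big big big big ⇒ finds big finds finds big finds big finds finds big big big big big big big

S ⇒ finds big Y   [S -> finds big Y]
finds big Y ⇒ finds big finds S big   [Y -> finds S big]
finds big finds S big ⇒ finds big finds finds big Y big   [S -> finds big Y]
finds big finds finds big Y big ⇒ finds big finds finds big S big big   [Y -> S big]
finds big finds finds big S big big ⇒ finds big finds finds big S big big big   [S -> S big]
finds big finds finds big S big big big ⇒ finds big finds finds big S big big big big   [S -> S big]
finds big finds finds big S big big big big ⇒ finds big finds finds big S big big big big big   [S -> S big]
finds big finds finds big S big big big big big ⇒ finds big finds finds big finds big Y big big big big big   [S -> finds big Y]
finds big finds finds big finds big Y big big big big big ⇒ finds big finds finds big finds big finds S big big big big big big   [Y -> finds S big]
finds big finds finds big finds big finds S big big big big big big ⇒ finds big finds finds big finds big finds S big big big big big big big   [S -> S big]
finds big finds finds big finds big finds S big big big big big big big ⇒ finds big finds finds big finds big finds finds big big big big big big big   [S -> finds]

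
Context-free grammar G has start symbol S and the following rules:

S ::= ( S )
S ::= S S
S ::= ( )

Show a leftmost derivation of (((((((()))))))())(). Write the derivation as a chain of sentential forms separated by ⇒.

S⇒SS⇒(S)S⇒(SS)S⇒((S)S)S⇒(((S))S)S⇒((((S)))S)S⇒(((((S))))S)S⇒((((((S)))))S)S⇒(((((((S))))))S)S⇒(((((((()))))))S)S⇒(((((((()))))))())S⇒(((((((()))))))())()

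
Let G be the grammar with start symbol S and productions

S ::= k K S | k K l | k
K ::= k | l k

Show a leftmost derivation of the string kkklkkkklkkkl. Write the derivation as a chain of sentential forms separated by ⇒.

S ⇒ kKS ⇒ kkS ⇒ kkkKS ⇒ kkklkS ⇒ kkklkkKS ⇒ kkklkkkS ⇒ kkklkkkkKS ⇒ kkklkkkklkS ⇒ kkklkkkklkkKl ⇒ kkklkkkklkkkl

S ⇒ kKS   [S ::= k K S]
kKS ⇒ kkS   [K ::= k]
kkS ⇒ kkkKS   [S ::= k K S]
kkkKS ⇒ kkklkS   [K ::= l k]
kkklkS ⇒ kkklkkKS   [S ::= k K S]
kkklkkKS ⇒ kkklkkkS   [K ::= k]
kkklkkkS ⇒ kkklkkkkKS   [S ::= k K S]
kkklkkkkKS ⇒ kkklkkkklkS   [K ::= l k]
kkklkkkklkS ⇒ kkklkkkklkkKl   [S ::= k K l]
kkklkkkklkkKl ⇒ kkklkkkklkkkl   [K ::= k]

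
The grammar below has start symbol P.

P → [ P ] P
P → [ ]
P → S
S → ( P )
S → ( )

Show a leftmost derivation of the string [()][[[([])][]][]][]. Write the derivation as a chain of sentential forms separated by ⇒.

P ⇒ [P]P ⇒ [S]P ⇒ [()]P ⇒ [()][P]P ⇒ [()][[P]P]P ⇒ [()][[[P]P]P]P ⇒ [()][[[S]P]P]P ⇒ [()][[[(P)]P]P]P ⇒ [()][[[([])]P]P]P ⇒ [()][[[([])][]]P]P ⇒ [()][[[([])][]][]]P ⇒ [()][[[([])][]][]][]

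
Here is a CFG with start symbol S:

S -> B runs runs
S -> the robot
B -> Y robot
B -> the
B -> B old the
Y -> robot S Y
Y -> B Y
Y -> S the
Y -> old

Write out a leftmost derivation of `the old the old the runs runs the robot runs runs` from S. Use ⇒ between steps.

S ⇒ B runs runs ⇒ Y robot runs runs ⇒ S the robot runs runs ⇒ B runs runs the robot runs runs ⇒ B old the runs runs the robot runs runs ⇒ B old the old the runs runs the robot runs runs ⇒ the old the old the runs runs the robot runs runs

S ⇒ B runs runs   [S -> B runs runs]
B runs runs ⇒ Y robot runs runs   [B -> Y robot]
Y robot runs runs ⇒ S the robot runs runs   [Y -> S the]
S the robot runs runs ⇒ B runs runs the robot runs runs   [S -> B runs runs]
B runs runs the robot runs runs ⇒ B old the runs runs the robot runs runs   [B -> B old the]
B old the runs runs the robot runs runs ⇒ B old the old the runs runs the robot runs runs   [B -> B old the]
B old the old the runs runs the robot runs runs ⇒ the old the old the runs runs the robot runs runs   [B -> the]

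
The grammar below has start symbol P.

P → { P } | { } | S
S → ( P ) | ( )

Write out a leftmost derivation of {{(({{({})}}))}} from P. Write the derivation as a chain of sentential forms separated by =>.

P => {P} => {{P}} => {{S}} => {{(P)}} => {{(S)}} => {{((P))}} => {{(({P}))}} => {{(({{P}}))}} => {{(({{S}}))}} => {{(({{(P)}}))}} => {{(({{({})}}))}}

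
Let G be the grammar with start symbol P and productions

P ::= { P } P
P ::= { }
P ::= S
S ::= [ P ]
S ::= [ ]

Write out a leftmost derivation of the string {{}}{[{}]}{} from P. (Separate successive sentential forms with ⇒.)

P⇒{P}P⇒{{}}P⇒{{}}{P}P⇒{{}}{S}P⇒{{}}{[P]}P⇒{{}}{[{}]}P⇒{{}}{[{}]}{}

P ⇒ {P}P   [P ::= { P } P]
{P}P ⇒ {{}}P   [P ::= { }]
{{}}P ⇒ {{}}{P}P   [P ::= { P } P]
{{}}{P}P ⇒ {{}}{S}P   [P ::= S]
{{}}{S}P ⇒ {{}}{[P]}P   [S ::= [ P ]]
{{}}{[P]}P ⇒ {{}}{[{}]}P   [P ::= { }]
{{}}{[{}]}P ⇒ {{}}{[{}]}{}   [P ::= { }]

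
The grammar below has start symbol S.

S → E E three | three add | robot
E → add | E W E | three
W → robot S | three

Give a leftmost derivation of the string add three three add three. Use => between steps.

S => E E three   [S → E E three]
E E three => E W E E three   [E → E W E]
E W E E three => add W E E three   [E → add]
add W E E three => add three E E three   [W → three]
add three E E three => add three three E three   [E → three]
add three three E three => add three three add three   [E → add]

S => E E three => E W E E three => add W E E three => add three E E three => add three three E three => add three three add three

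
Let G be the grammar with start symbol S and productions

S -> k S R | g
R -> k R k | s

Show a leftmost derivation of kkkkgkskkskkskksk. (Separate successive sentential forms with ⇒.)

S ⇒ kSR   [S -> k S R]
kSR ⇒ kkSRR   [S -> k S R]
kkSRR ⇒ kkkSRRR   [S -> k S R]
kkkSRRR ⇒ kkkkSRRRR   [S -> k S R]
kkkkSRRRR ⇒ kkkkgRRRR   [S -> g]
kkkkgRRRR ⇒ kkkkgkRkRRR   [R -> k R k]
kkkkgkRkRRR ⇒ kkkkgkskRRR   [R -> s]
kkkkgkskRRR ⇒ kkkkgkskkRkRR   [R -> k R k]
kkkkgkskkRkRR ⇒ kkkkgkskkskRR   [R -> s]
kkkkgkskkskRR ⇒ kkkkgkskkskkRkR   [R -> k R k]
kkkkgkskkskkRkR ⇒ kkkkgkskkskkskR   [R -> s]
kkkkgkskkskkskR ⇒ kkkkgkskkskkskkRk   [R -> k R k]
kkkkgkskkskkskkRk ⇒ kkkkgkskkskkskksk   [R -> s]

S ⇒ kSR ⇒ kkSRR ⇒ kkkSRRR ⇒ kkkkSRRRR ⇒ kkkkgRRRR ⇒ kkkkgkRkRRR ⇒ kkkkgkskRRR ⇒ kkkkgkskkRkRR ⇒ kkkkgkskkskRR ⇒ kkkkgkskkskkRkR ⇒ kkkkgkskkskkskR ⇒ kkkkgkskkskkskkRk ⇒ kkkkgkskkskkskksk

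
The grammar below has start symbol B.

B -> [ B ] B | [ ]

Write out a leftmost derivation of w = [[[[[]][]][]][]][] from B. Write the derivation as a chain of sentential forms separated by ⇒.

B ⇒ [B]B   [B -> [ B ] B]
[B]B ⇒ [[B]B]B   [B -> [ B ] B]
[[B]B]B ⇒ [[[B]B]B]B   [B -> [ B ] B]
[[[B]B]B]B ⇒ [[[[B]B]B]B]B   [B -> [ B ] B]
[[[[B]B]B]B]B ⇒ [[[[[]]B]B]B]B   [B -> [ ]]
[[[[[]]B]B]B]B ⇒ [[[[[]][]]B]B]B   [B -> [ ]]
[[[[[]][]]B]B]B ⇒ [[[[[]][]][]]B]B   [B -> [ ]]
[[[[[]][]][]]B]B ⇒ [[[[[]][]][]][]]B   [B -> [ ]]
[[[[[]][]][]][]]B ⇒ [[[[[]][]][]][]][]   [B -> [ ]]

B ⇒ [B]B ⇒ [[B]B]B ⇒ [[[B]B]B]B ⇒ [[[[B]B]B]B]B ⇒ [[[[[]]B]B]B]B ⇒ [[[[[]][]]B]B]B ⇒ [[[[[]][]][]]B]B ⇒ [[[[[]][]][]][]]B ⇒ [[[[[]][]][]][]][]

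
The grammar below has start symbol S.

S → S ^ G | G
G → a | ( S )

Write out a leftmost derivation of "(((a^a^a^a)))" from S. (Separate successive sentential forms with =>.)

S => G => (S) => (G) => ((S)) => ((G)) => (((S))) => (((S^G))) => (((S^G^G))) => (((S^G^G^G))) => (((G^G^G^G))) => (((a^G^G^G))) => (((a^a^G^G))) => (((a^a^a^G))) => (((a^a^a^a)))

S => G   [S → G]
G => (S)   [G → ( S )]
(S) => (G)   [S → G]
(G) => ((S))   [G → ( S )]
((S)) => ((G))   [S → G]
((G)) => (((S)))   [G → ( S )]
(((S))) => (((S^G)))   [S → S ^ G]
(((S^G))) => (((S^G^G)))   [S → S ^ G]
(((S^G^G))) => (((S^G^G^G)))   [S → S ^ G]
(((S^G^G^G))) => (((G^G^G^G)))   [S → G]
(((G^G^G^G))) => (((a^G^G^G)))   [G → a]
(((a^G^G^G))) => (((a^a^G^G)))   [G → a]
(((a^a^G^G))) => (((a^a^a^G)))   [G → a]
(((a^a^a^G))) => (((a^a^a^a)))   [G → a]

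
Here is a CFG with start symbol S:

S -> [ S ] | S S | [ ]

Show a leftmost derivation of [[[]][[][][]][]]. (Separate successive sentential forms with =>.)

S=>[S]=>[SS]=>[[S]S]=>[[[]]S]=>[[[]]SS]=>[[[]][S]S]=>[[[]][SS]S]=>[[[]][SSS]S]=>[[[]][[]SS]S]=>[[[]][[][]S]S]=>[[[]][[][][]]S]=>[[[]][[][][]][]]

S => [S]   [S -> [ S ]]
[S] => [SS]   [S -> S S]
[SS] => [[S]S]   [S -> [ S ]]
[[S]S] => [[[]]S]   [S -> [ ]]
[[[]]S] => [[[]]SS]   [S -> S S]
[[[]]SS] => [[[]][S]S]   [S -> [ S ]]
[[[]][S]S] => [[[]][SS]S]   [S -> S S]
[[[]][SS]S] => [[[]][SSS]S]   [S -> S S]
[[[]][SSS]S] => [[[]][[]SS]S]   [S -> [ ]]
[[[]][[]SS]S] => [[[]][[][]S]S]   [S -> [ ]]
[[[]][[][]S]S] => [[[]][[][][]]S]   [S -> [ ]]
[[[]][[][][]]S] => [[[]][[][][]][]]   [S -> [ ]]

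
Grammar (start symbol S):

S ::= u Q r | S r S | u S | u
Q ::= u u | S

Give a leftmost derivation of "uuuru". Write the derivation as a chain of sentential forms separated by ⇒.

S⇒SrS⇒uSrS⇒uuSrS⇒uuurS⇒uuuru

S ⇒ SrS   [S ::= S r S]
SrS ⇒ uSrS   [S ::= u S]
uSrS ⇒ uuSrS   [S ::= u S]
uuSrS ⇒ uuurS   [S ::= u]
uuurS ⇒ uuuru   [S ::= u]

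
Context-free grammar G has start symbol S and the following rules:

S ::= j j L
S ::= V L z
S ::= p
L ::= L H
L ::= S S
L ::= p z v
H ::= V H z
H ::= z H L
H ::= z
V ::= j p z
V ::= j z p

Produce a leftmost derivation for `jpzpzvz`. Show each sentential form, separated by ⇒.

S ⇒ VLz ⇒ jpzLz ⇒ jpzpzvz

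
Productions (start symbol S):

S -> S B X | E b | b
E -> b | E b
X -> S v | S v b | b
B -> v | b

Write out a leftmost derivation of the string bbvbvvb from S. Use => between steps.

S => SBX   [S -> S B X]
SBX => SBXBX   [S -> S B X]
SBXBX => EbBXBX   [S -> E b]
EbBXBX => bbBXBX   [E -> b]
bbBXBX => bbvXBX   [B -> v]
bbvXBX => bbvSvBX   [X -> S v]
bbvSvBX => bbvbvBX   [S -> b]
bbvbvBX => bbvbvvX   [B -> v]
bbvbvvX => bbvbvvb   [X -> b]

S => SBX => SBXBX => EbBXBX => bbBXBX => bbvXBX => bbvSvBX => bbvbvBX => bbvbvvX => bbvbvvb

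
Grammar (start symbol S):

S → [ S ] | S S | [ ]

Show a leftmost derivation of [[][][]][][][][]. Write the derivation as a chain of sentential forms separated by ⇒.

S ⇒ SS   [S → S S]
SS ⇒ SSS   [S → S S]
SSS ⇒ SSSS   [S → S S]
SSSS ⇒ SSSSS   [S → S S]
SSSSS ⇒ [S]SSSS   [S → [ S ]]
[S]SSSS ⇒ [SS]SSSS   [S → S S]
[SS]SSSS ⇒ [SSS]SSSS   [S → S S]
[SSS]SSSS ⇒ [[]SS]SSSS   [S → [ ]]
[[]SS]SSSS ⇒ [[][]S]SSSS   [S → [ ]]
[[][]S]SSSS ⇒ [[][][]]SSSS   [S → [ ]]
[[][][]]SSSS ⇒ [[][][]][]SSS   [S → [ ]]
[[][][]][]SSS ⇒ [[][][]][][]SS   [S → [ ]]
[[][][]][][]SS ⇒ [[][][]][][][]S   [S → [ ]]
[[][][]][][][]S ⇒ [[][][]][][][][]   [S → [ ]]

S⇒SS⇒SSS⇒SSSS⇒SSSSS⇒[S]SSSS⇒[SS]SSSS⇒[SSS]SSSS⇒[[]SS]SSSS⇒[[][]S]SSSS⇒[[][][]]SSSS⇒[[][][]][]SSS⇒[[][][]][][]SS⇒[[][][]][][][]S⇒[[][][]][][][][]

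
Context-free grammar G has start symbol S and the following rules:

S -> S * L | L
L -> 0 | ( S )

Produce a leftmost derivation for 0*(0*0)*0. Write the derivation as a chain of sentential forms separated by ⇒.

S ⇒ S*L ⇒ S*L*L ⇒ L*L*L ⇒ 0*L*L ⇒ 0*(S)*L ⇒ 0*(S*L)*L ⇒ 0*(L*L)*L ⇒ 0*(0*L)*L ⇒ 0*(0*0)*L ⇒ 0*(0*0)*0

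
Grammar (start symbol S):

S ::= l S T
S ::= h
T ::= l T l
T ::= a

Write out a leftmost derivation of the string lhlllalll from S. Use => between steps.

S => lST   [S ::= l S T]
lST => lhT   [S ::= h]
lhT => lhlTl   [T ::= l T l]
lhlTl => lhllTll   [T ::= l T l]
lhllTll => lhlllTlll   [T ::= l T l]
lhlllTlll => lhlllalll   [T ::= a]

S=>lST=>lhT=>lhlTl=>lhllTll=>lhlllTlll=>lhlllalll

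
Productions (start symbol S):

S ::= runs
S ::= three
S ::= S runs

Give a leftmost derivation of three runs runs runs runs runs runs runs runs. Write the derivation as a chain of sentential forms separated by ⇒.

S ⇒ S runs ⇒ S runs runs ⇒ S runs runs runs ⇒ S runs runs runs runs ⇒ S runs runs runs runs runs ⇒ S runs runs runs runs runs runs ⇒ S runs runs runs runs runs runs runs ⇒ S runs runs runs runs runs runs runs runs ⇒ three runs runs runs runs runs runs runs runs

S ⇒ S runs   [S ::= S runs]
S runs ⇒ S runs runs   [S ::= S runs]
S runs runs ⇒ S runs runs runs   [S ::= S runs]
S runs runs runs ⇒ S runs runs runs runs   [S ::= S runs]
S runs runs runs runs ⇒ S runs runs runs runs runs   [S ::= S runs]
S runs runs runs runs runs ⇒ S runs runs runs runs runs runs   [S ::= S runs]
S runs runs runs runs runs runs ⇒ S runs runs runs runs runs runs runs   [S ::= S runs]
S runs runs runs runs runs runs runs ⇒ S runs runs runs runs runs runs runs runs   [S ::= S runs]
S runs runs runs runs runs runs runs runs ⇒ three runs runs runs runs runs runs runs runs   [S ::= three]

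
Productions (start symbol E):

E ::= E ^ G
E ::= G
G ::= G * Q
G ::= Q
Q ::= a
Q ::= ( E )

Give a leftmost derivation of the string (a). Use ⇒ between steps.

E ⇒ G ⇒ Q ⇒ (E) ⇒ (G) ⇒ (Q) ⇒ (a)

E ⇒ G   [E ::= G]
G ⇒ Q   [G ::= Q]
Q ⇒ (E)   [Q ::= ( E )]
(E) ⇒ (G)   [E ::= G]
(G) ⇒ (Q)   [G ::= Q]
(Q) ⇒ (a)   [Q ::= a]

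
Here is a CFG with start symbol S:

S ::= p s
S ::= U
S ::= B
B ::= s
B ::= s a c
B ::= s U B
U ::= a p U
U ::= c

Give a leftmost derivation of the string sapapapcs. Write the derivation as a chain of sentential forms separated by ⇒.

S ⇒ B ⇒ sUB ⇒ sapUB ⇒ sapapUB ⇒ sapapapUB ⇒ sapapapcB ⇒ sapapapcs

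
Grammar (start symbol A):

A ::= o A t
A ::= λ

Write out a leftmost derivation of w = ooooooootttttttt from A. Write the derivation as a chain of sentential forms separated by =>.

A => oAt => ooAtt => oooAttt => ooooAtttt => oooooAttttt => ooooooAtttttt => oooooooAttttttt => ooooooooAtttttttt => ooooooootttttttt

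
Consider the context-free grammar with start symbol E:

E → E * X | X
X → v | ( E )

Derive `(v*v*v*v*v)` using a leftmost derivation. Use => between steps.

E => X   [E → X]
X => (E)   [X → ( E )]
(E) => (E*X)   [E → E * X]
(E*X) => (E*X*X)   [E → E * X]
(E*X*X) => (E*X*X*X)   [E → E * X]
(E*X*X*X) => (E*X*X*X*X)   [E → E * X]
(E*X*X*X*X) => (X*X*X*X*X)   [E → X]
(X*X*X*X*X) => (v*X*X*X*X)   [X → v]
(v*X*X*X*X) => (v*v*X*X*X)   [X → v]
(v*v*X*X*X) => (v*v*v*X*X)   [X → v]
(v*v*v*X*X) => (v*v*v*v*X)   [X → v]
(v*v*v*v*X) => (v*v*v*v*v)   [X → v]

E => X => (E) => (E*X) => (E*X*X) => (E*X*X*X) => (E*X*X*X*X) => (X*X*X*X*X) => (v*X*X*X*X) => (v*v*X*X*X) => (v*v*v*X*X) => (v*v*v*v*X) => (v*v*v*v*v)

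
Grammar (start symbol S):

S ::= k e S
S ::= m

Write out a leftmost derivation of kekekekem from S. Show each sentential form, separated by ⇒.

S⇒keS⇒kekeS⇒kekekeS⇒kekekekeS⇒kekekekem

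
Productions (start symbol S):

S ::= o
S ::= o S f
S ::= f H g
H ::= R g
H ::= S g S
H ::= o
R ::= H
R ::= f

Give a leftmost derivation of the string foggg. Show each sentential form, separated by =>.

S => fHg => fRgg => fHgg => fRggg => fHggg => foggg

S => fHg   [S ::= f H g]
fHg => fRgg   [H ::= R g]
fRgg => fHgg   [R ::= H]
fHgg => fRggg   [H ::= R g]
fRggg => fHggg   [R ::= H]
fHggg => foggg   [H ::= o]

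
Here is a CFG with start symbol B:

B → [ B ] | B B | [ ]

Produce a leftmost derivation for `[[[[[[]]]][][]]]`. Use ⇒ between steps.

B ⇒ [B] ⇒ [[B]] ⇒ [[BB]] ⇒ [[BBB]] ⇒ [[[B]BB]] ⇒ [[[[B]]BB]] ⇒ [[[[[B]]]BB]] ⇒ [[[[[[]]]]BB]] ⇒ [[[[[[]]]][]B]] ⇒ [[[[[[]]]][][]]]

B ⇒ [B]   [B → [ B ]]
[B] ⇒ [[B]]   [B → [ B ]]
[[B]] ⇒ [[BB]]   [B → B B]
[[BB]] ⇒ [[BBB]]   [B → B B]
[[BBB]] ⇒ [[[B]BB]]   [B → [ B ]]
[[[B]BB]] ⇒ [[[[B]]BB]]   [B → [ B ]]
[[[[B]]BB]] ⇒ [[[[[B]]]BB]]   [B → [ B ]]
[[[[[B]]]BB]] ⇒ [[[[[[]]]]BB]]   [B → [ ]]
[[[[[[]]]]BB]] ⇒ [[[[[[]]]][]B]]   [B → [ ]]
[[[[[[]]]][]B]] ⇒ [[[[[[]]]][][]]]   [B → [ ]]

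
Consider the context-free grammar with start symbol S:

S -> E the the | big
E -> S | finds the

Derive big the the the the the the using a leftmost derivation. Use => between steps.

S => E the the   [S -> E the the]
E the the => S the the   [E -> S]
S the the => E the the the the   [S -> E the the]
E the the the the => S the the the the   [E -> S]
S the the the the => E the the the the the the   [S -> E the the]
E the the the the the the => S the the the the the the   [E -> S]
S the the the the the the => big the the the the the the   [S -> big]

S => E the the => S the the => E the the the the => S the the the the => E the the the the the the => S the the the the the the => big the the the the the the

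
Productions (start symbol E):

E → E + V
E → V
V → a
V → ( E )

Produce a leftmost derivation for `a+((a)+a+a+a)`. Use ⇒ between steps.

E ⇒ E+V   [E → E + V]
E+V ⇒ V+V   [E → V]
V+V ⇒ a+V   [V → a]
a+V ⇒ a+(E)   [V → ( E )]
a+(E) ⇒ a+(E+V)   [E → E + V]
a+(E+V) ⇒ a+(E+V+V)   [E → E + V]
a+(E+V+V) ⇒ a+(E+V+V+V)   [E → E + V]
a+(E+V+V+V) ⇒ a+(V+V+V+V)   [E → V]
a+(V+V+V+V) ⇒ a+((E)+V+V+V)   [V → ( E )]
a+((E)+V+V+V) ⇒ a+((V)+V+V+V)   [E → V]
a+((V)+V+V+V) ⇒ a+((a)+V+V+V)   [V → a]
a+((a)+V+V+V) ⇒ a+((a)+a+V+V)   [V → a]
a+((a)+a+V+V) ⇒ a+((a)+a+a+V)   [V → a]
a+((a)+a+a+V) ⇒ a+((a)+a+a+a)   [V → a]

E ⇒ E+V ⇒ V+V ⇒ a+V ⇒ a+(E) ⇒ a+(E+V) ⇒ a+(E+V+V) ⇒ a+(E+V+V+V) ⇒ a+(V+V+V+V) ⇒ a+((E)+V+V+V) ⇒ a+((V)+V+V+V) ⇒ a+((a)+V+V+V) ⇒ a+((a)+a+V+V) ⇒ a+((a)+a+a+V) ⇒ a+((a)+a+a+a)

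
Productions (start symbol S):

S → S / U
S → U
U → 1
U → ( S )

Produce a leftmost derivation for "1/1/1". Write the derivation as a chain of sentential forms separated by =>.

S => S/U   [S → S / U]
S/U => S/U/U   [S → S / U]
S/U/U => U/U/U   [S → U]
U/U/U => 1/U/U   [U → 1]
1/U/U => 1/1/U   [U → 1]
1/1/U => 1/1/1   [U → 1]

S => S/U => S/U/U => U/U/U => 1/U/U => 1/1/U => 1/1/1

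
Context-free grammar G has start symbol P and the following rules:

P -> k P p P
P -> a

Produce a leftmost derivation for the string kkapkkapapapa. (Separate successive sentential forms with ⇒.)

P⇒kPpP⇒kkPpPpP⇒kkapPpP⇒kkapkPpPpP⇒kkapkkPpPpPpP⇒kkapkkapPpPpP⇒kkapkkapapPpP⇒kkapkkapapapP⇒kkapkkapapapa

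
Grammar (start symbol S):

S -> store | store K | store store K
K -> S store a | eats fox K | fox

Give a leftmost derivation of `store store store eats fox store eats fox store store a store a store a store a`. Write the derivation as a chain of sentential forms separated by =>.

S => store K => store S store a => store store K store a => store store S store a store a => store store store K store a store a => store store store eats fox K store a store a => store store store eats fox S store a store a store a => store store store eats fox store K store a store a store a => store store store eats fox store eats fox K store a store a store a => store store store eats fox store eats fox S store a store a store a store a => store store store eats fox store eats fox store store a store a store a store a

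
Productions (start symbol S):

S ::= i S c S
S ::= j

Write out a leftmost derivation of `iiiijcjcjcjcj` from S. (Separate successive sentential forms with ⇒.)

S⇒iScS⇒iiScScS⇒iiiScScScS⇒iiiiScScScScS⇒iiiijcScScScS⇒iiiijcjcScScS⇒iiiijcjcjcScS⇒iiiijcjcjcjcS⇒iiiijcjcjcjcj

S ⇒ iScS   [S ::= i S c S]
iScS ⇒ iiScScS   [S ::= i S c S]
iiScScS ⇒ iiiScScScS   [S ::= i S c S]
iiiScScScS ⇒ iiiiScScScScS   [S ::= i S c S]
iiiiScScScScS ⇒ iiiijcScScScS   [S ::= j]
iiiijcScScScS ⇒ iiiijcjcScScS   [S ::= j]
iiiijcjcScScS ⇒ iiiijcjcjcScS   [S ::= j]
iiiijcjcjcScS ⇒ iiiijcjcjcjcS   [S ::= j]
iiiijcjcjcjcS ⇒ iiiijcjcjcjcj   [S ::= j]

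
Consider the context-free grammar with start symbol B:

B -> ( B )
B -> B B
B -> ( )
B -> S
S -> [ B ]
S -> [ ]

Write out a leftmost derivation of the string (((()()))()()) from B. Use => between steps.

B => (B) => (BB) => (BBB) => ((B)BB) => (((B))BB) => (((BB))BB) => (((()B))BB) => (((()()))BB) => (((()()))()B) => (((()()))()())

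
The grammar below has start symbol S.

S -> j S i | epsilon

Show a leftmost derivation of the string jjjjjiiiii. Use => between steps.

S => jSi   [S -> j S i]
jSi => jjSii   [S -> j S i]
jjSii => jjjSiii   [S -> j S i]
jjjSiii => jjjjSiiii   [S -> j S i]
jjjjSiiii => jjjjjSiiiii   [S -> j S i]
jjjjjSiiiii => jjjjjiiiii   [S -> epsilon]

S => jSi => jjSii => jjjSiii => jjjjSiiii => jjjjjSiiiii => jjjjjiiiii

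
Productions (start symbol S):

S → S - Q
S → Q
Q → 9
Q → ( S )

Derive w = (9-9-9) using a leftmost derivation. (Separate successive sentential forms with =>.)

S=>Q=>(S)=>(S-Q)=>(S-Q-Q)=>(Q-Q-Q)=>(9-Q-Q)=>(9-9-Q)=>(9-9-9)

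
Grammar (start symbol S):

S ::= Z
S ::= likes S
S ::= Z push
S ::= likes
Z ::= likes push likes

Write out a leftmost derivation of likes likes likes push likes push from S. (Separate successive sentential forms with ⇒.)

S ⇒ likes S   [S ::= likes S]
likes S ⇒ likes likes S   [S ::= likes S]
likes likes S ⇒ likes likes Z push   [S ::= Z push]
likes likes Z push ⇒ likes likes likes push likes push   [Z ::= likes push likes]

S ⇒ likes S ⇒ likes likes S ⇒ likes likes Z push ⇒ likes likes likes push likes push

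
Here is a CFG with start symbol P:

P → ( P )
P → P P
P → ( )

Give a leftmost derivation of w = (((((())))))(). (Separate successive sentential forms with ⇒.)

P ⇒ PP ⇒ (P)P ⇒ ((P))P ⇒ (((P)))P ⇒ ((((P))))P ⇒ (((((P)))))P ⇒ (((((())))))P ⇒ (((((())))))()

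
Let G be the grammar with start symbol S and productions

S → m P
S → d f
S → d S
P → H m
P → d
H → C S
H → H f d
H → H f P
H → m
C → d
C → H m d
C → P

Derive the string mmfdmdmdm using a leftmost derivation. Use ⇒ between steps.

S ⇒ mP ⇒ mHm ⇒ mCSm ⇒ mHmdSm ⇒ mHfPmdSm ⇒ mmfPmdSm ⇒ mmfdmdSm ⇒ mmfdmdmPm ⇒ mmfdmdmdm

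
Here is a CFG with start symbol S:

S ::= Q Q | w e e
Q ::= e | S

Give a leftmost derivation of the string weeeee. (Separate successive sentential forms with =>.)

S => QQ   [S ::= Q Q]
QQ => SQ   [Q ::= S]
SQ => QQQ   [S ::= Q Q]
QQQ => SQQ   [Q ::= S]
SQQ => QQQQ   [S ::= Q Q]
QQQQ => SQQQ   [Q ::= S]
SQQQ => weeQQQ   [S ::= w e e]
weeQQQ => weeeQQ   [Q ::= e]
weeeQQ => weeeeQ   [Q ::= e]
weeeeQ => weeeee   [Q ::= e]

S => QQ => SQ => QQQ => SQQ => QQQQ => SQQQ => weeQQQ => weeeQQ => weeeeQ => weeeee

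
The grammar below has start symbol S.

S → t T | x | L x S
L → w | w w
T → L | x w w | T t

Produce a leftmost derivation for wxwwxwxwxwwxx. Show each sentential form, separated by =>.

S => LxS => wxS => wxLxS => wxwwxS => wxwwxLxS => wxwwxwxS => wxwwxwxLxS => wxwwxwxwxS => wxwwxwxwxLxS => wxwwxwxwxwwxS => wxwwxwxwxwwxx

S => LxS   [S → L x S]
LxS => wxS   [L → w]
wxS => wxLxS   [S → L x S]
wxLxS => wxwwxS   [L → w w]
wxwwxS => wxwwxLxS   [S → L x S]
wxwwxLxS => wxwwxwxS   [L → w]
wxwwxwxS => wxwwxwxLxS   [S → L x S]
wxwwxwxLxS => wxwwxwxwxS   [L → w]
wxwwxwxwxS => wxwwxwxwxLxS   [S → L x S]
wxwwxwxwxLxS => wxwwxwxwxwwxS   [L → w w]
wxwwxwxwxwwxS => wxwwxwxwxwwxx   [S → x]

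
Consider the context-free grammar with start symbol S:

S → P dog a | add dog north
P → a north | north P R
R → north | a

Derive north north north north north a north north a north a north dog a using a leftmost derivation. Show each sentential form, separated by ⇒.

S ⇒ P dog a ⇒ north P R dog a ⇒ north north P R R dog a ⇒ north north north P R R R dog a ⇒ north north north north P R R R R dog a ⇒ north north north north north P R R R R R dog a ⇒ north north north north north a north R R R R R dog a ⇒ north north north north north a north north R R R R dog a ⇒ north north north north north a north north a R R R dog a ⇒ north north north north north a north north a north R R dog a ⇒ north north north north north a north north a north a R dog a ⇒ north north north north north a north north a north a north dog a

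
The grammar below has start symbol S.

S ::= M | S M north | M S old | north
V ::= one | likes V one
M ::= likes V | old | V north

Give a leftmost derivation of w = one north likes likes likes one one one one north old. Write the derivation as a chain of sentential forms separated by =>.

S => M S old => V north S old => one north S old => one north M old => one north V north old => one north likes V one north old => one north likes likes V one one north old => one north likes likes likes V one one one north old => one north likes likes likes one one one one north old

S => M S old   [S ::= M S old]
M S old => V north S old   [M ::= V north]
V north S old => one north S old   [V ::= one]
one north S old => one north M old   [S ::= M]
one north M old => one north V north old   [M ::= V north]
one north V north old => one north likes V one north old   [V ::= likes V one]
one north likes V one north old => one north likes likes V one one north old   [V ::= likes V one]
one north likes likes V one one north old => one north likes likes likes V one one one north old   [V ::= likes V one]
one north likes likes likes V one one one north old => one north likes likes likes one one one one north old   [V ::= one]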